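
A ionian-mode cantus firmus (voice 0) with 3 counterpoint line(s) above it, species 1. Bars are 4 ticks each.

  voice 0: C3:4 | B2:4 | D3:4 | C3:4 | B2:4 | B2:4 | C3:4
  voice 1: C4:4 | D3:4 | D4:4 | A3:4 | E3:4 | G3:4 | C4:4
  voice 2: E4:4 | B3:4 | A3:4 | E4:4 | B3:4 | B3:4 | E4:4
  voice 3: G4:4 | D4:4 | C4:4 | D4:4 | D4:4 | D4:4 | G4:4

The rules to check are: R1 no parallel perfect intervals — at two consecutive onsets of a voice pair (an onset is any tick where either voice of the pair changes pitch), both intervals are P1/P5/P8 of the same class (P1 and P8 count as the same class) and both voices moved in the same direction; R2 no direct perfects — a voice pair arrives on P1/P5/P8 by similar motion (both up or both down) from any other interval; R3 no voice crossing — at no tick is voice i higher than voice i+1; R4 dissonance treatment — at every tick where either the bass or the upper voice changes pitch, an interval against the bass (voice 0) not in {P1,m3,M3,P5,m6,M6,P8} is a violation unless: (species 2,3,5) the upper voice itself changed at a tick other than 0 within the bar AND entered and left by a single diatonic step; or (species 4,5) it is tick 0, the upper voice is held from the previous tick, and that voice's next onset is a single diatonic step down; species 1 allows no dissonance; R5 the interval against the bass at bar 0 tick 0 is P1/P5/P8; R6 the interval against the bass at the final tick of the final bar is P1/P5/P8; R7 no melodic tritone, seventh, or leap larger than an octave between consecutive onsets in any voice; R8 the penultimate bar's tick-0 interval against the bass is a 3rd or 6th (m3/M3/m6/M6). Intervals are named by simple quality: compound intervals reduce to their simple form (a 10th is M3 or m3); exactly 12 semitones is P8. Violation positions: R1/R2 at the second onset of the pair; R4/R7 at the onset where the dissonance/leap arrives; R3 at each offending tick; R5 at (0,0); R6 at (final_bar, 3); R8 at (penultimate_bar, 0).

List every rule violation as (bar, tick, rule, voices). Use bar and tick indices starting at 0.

(0, 0, R5, (0, 2))
(1, 0, R2, (0, 2))
(1, 0, R2, (1, 3))
(1, 0, R7, (1,))
(2, 0, R2, (0, 1))
(2, 0, R3, (1, 2))
(2, 0, R4, (0, 3))
(2, 1, R3, (1, 2))
(2, 2, R3, (1, 2))
(2, 3, R3, (1, 2))
(3, 0, R3, (2, 3))
(3, 0, R4, (0, 3))
(3, 1, R3, (2, 3))
(3, 2, R3, (2, 3))
(3, 3, R3, (2, 3))
(4, 0, R1, (1, 2))
(4, 0, R2, (0, 2))
(4, 0, R4, (0, 1))
(5, 0, R8, (0, 2))
(6, 0, R1, (1, 3))
(6, 0, R2, (0, 1))
(6, 0, R2, (0, 3))
(6, 3, R6, (0, 2))

bar 0: v0=C3 v1=C4 v2=E4 v3=G4 downbeat P5
bar 1: v0=B2 v1=D3 v2=B3 v3=D4 downbeat m3
bar 2: v0=D3 v1=D4 v2=A3 v3=C4 downbeat m7
bar 3: v0=C3 v1=A3 v2=E4 v3=D4 downbeat M2
bar 4: v0=B2 v1=E3 v2=B3 v3=D4 downbeat m3
bar 5: v0=B2 v1=G3 v2=B3 v3=D4 downbeat m3
bar 6: v0=C3 v1=C4 v2=E4 v3=G4 downbeat P5
  -> R5 @ bar 0 tick 0 v(0, 2): opens on M3
  -> R2 @ bar 1 tick 0 v(0, 2): C3/E4 M3 -> B2/B3 P8 similar
  -> R2 @ bar 1 tick 0 v(1, 3): C4/G4 P5 -> D3/D4 P8 similar
  -> R7 @ bar 1 tick 0 v(1,): C4->D3 leap 10st
  -> R2 @ bar 2 tick 0 v(0, 1): B2/D3 m3 -> D3/D4 P8 similar
  -> R3 @ bar 2 tick 0 v(1, 2): D4 above A3
  -> R4 @ bar 2 tick 0 v(0, 3): D3/C4 m7 untreated
  -> R3 @ bar 2 tick 1 v(1, 2): D4 above A3
  -> R3 @ bar 2 tick 2 v(1, 2): D4 above A3
  -> R3 @ bar 2 tick 3 v(1, 2): D4 above A3
  -> R3 @ bar 3 tick 0 v(2, 3): E4 above D4
  -> R4 @ bar 3 tick 0 v(0, 3): C3/D4 M2 untreated
  -> R3 @ bar 3 tick 1 v(2, 3): E4 above D4
  -> R3 @ bar 3 tick 2 v(2, 3): E4 above D4
  -> R3 @ bar 3 tick 3 v(2, 3): E4 above D4
  -> R1 @ bar 4 tick 0 v(1, 2): A3/E4 P5 -> E3/B3 P5 similar
  -> R2 @ bar 4 tick 0 v(0, 2): C3/E4 M3 -> B2/B3 P8 similar
  -> R4 @ bar 4 tick 0 v(0, 1): B2/E3 P4 untreated
  -> R8 @ bar 5 tick 0 v(0, 2): penult P8 not 3rd/6th
  -> R1 @ bar 6 tick 0 v(1, 3): G3/D4 P5 -> C4/G4 P5 similar
  -> R2 @ bar 6 tick 0 v(0, 1): B2/G3 m6 -> C3/C4 P8 similar
  -> R2 @ bar 6 tick 0 v(0, 3): B2/D4 m3 -> C3/G4 P5 similar
  -> R6 @ bar 6 tick 3 v(0, 2): closes on M3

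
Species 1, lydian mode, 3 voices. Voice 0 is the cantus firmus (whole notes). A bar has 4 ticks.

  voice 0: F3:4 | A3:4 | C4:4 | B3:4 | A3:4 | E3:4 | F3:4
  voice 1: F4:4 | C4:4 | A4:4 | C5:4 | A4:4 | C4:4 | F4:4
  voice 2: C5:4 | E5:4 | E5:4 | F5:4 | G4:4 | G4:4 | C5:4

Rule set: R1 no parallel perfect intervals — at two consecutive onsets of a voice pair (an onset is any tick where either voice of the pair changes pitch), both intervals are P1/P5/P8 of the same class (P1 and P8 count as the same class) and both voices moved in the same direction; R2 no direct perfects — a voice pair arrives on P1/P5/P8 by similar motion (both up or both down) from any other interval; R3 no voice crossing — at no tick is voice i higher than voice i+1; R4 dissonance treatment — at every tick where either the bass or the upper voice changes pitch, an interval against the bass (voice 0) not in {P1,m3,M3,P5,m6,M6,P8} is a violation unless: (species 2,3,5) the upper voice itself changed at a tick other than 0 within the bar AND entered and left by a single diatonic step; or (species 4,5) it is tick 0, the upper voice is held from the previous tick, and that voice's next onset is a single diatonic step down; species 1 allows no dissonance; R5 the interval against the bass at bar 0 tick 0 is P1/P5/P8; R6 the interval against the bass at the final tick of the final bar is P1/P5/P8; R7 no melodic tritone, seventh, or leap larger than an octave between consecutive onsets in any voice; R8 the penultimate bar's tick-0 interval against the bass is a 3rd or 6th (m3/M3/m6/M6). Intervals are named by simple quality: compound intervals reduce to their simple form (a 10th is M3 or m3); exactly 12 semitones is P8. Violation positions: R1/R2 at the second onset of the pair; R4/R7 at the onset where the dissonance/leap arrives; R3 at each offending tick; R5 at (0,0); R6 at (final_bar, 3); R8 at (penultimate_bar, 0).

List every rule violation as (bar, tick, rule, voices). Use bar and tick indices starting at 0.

bar 0: v0=F3 v1=F4 v2=C5 downbeat P5
bar 1: v0=A3 v1=C4 v2=E5 downbeat P5
bar 2: v0=C4 v1=A4 v2=E5 downbeat M3
bar 3: v0=B3 v1=C5 v2=F5 downbeat TT
bar 4: v0=A3 v1=A4 v2=G4 downbeat m7
bar 5: v0=E3 v1=C4 v2=G4 downbeat m3
bar 6: v0=F3 v1=F4 v2=C5 downbeat P5
  -> R1 @ bar 1 tick 0 v(0, 2): F3/C5 P5 -> A3/E5 P5 similar
  -> R4 @ bar 3 tick 0 v(0, 1): B3/C5 m2 untreated
  -> R4 @ bar 3 tick 0 v(0, 2): B3/F5 TT untreated
  -> R2 @ bar 4 tick 0 v(0, 1): B3/C5 m2 -> A3/A4 P8 similar
  -> R3 @ bar 4 tick 0 v(1, 2): A4 above G4
  -> R4 @ bar 4 tick 0 v(0, 2): A3/G4 m7 untreated
  -> R7 @ bar 4 tick 0 v(2,): F5->G4 leap 10st
  -> R3 @ bar 4 tick 1 v(1, 2): A4 above G4
  -> R3 @ bar 4 tick 2 v(1, 2): A4 above G4
  -> R3 @ bar 4 tick 3 v(1, 2): A4 above G4
  -> R1 @ bar 6 tick 0 v(1, 2): C4/G4 P5 -> F4/C5 P5 similar
  -> R2 @ bar 6 tick 0 v(0, 1): E3/C4 m6 -> F3/F4 P8 similar
  -> R2 @ bar 6 tick 0 v(0, 2): E3/G4 m3 -> F3/C5 P5 similar

(1, 0, R1, (0, 2))
(3, 0, R4, (0, 1))
(3, 0, R4, (0, 2))
(4, 0, R2, (0, 1))
(4, 0, R3, (1, 2))
(4, 0, R4, (0, 2))
(4, 0, R7, (2,))
(4, 1, R3, (1, 2))
(4, 2, R3, (1, 2))
(4, 3, R3, (1, 2))
(6, 0, R1, (1, 2))
(6, 0, R2, (0, 1))
(6, 0, R2, (0, 2))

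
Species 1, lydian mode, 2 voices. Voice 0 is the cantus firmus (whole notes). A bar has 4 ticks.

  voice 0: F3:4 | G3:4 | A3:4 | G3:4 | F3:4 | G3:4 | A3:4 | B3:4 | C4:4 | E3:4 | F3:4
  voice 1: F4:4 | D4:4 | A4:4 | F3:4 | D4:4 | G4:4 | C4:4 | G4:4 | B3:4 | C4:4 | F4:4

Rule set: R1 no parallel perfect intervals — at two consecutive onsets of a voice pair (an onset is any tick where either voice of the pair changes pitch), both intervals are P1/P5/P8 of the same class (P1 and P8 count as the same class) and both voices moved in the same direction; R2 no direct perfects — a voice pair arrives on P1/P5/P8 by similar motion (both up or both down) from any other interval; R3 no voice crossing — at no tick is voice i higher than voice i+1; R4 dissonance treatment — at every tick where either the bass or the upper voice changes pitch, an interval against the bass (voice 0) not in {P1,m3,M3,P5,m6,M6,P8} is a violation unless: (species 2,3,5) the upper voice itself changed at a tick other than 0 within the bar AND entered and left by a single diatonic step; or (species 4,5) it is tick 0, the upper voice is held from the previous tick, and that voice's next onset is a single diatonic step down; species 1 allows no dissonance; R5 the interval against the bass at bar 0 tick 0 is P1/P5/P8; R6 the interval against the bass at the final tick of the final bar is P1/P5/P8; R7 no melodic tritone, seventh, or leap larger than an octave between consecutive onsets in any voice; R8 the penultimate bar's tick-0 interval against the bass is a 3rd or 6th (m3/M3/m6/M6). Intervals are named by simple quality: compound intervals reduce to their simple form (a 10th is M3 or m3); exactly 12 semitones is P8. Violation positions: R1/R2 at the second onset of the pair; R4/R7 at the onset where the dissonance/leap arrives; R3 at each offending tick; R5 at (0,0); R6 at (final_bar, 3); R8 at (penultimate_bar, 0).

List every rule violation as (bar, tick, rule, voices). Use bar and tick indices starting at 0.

bar 0: v0=F3 v1=F4 downbeat P8
bar 1: v0=G3 v1=D4 downbeat P5
bar 2: v0=A3 v1=A4 downbeat P8
bar 3: v0=G3 v1=F3 downbeat M2
bar 4: v0=F3 v1=D4 downbeat M6
bar 5: v0=G3 v1=G4 downbeat P8
bar 6: v0=A3 v1=C4 downbeat m3
bar 7: v0=B3 v1=G4 downbeat m6
bar 8: v0=C4 v1=B3 downbeat m2
bar 9: v0=E3 v1=C4 downbeat m6
bar 10: v0=F3 v1=F4 downbeat P8
  -> R2 @ bar 2 tick 0 v(0, 1): G3/D4 P5 -> A3/A4 P8 similar
  -> R3 @ bar 3 tick 0 v(0, 1): G3 above F3
  -> R4 @ bar 3 tick 0 v(0, 1): G3/F3 M2 untreated
  -> R7 @ bar 3 tick 0 v(1,): A4->F3 leap 16st
  -> R3 @ bar 3 tick 1 v(0, 1): G3 above F3
  -> R3 @ bar 3 tick 2 v(0, 1): G3 above F3
  -> R3 @ bar 3 tick 3 v(0, 1): G3 above F3
  -> R2 @ bar 5 tick 0 v(0, 1): F3/D4 M6 -> G3/G4 P8 similar
  -> R3 @ bar 8 tick 0 v(0, 1): C4 above B3
  -> R4 @ bar 8 tick 0 v(0, 1): C4/B3 m2 untreated
  -> R3 @ bar 8 tick 1 v(0, 1): C4 above B3
  -> R3 @ bar 8 tick 2 v(0, 1): C4 above B3
  -> R3 @ bar 8 tick 3 v(0, 1): C4 above B3
  -> R2 @ bar 10 tick 0 v(0, 1): E3/C4 m6 -> F3/F4 P8 similar

(2, 0, R2, (0, 1))
(3, 0, R3, (0, 1))
(3, 0, R4, (0, 1))
(3, 0, R7, (1,))
(3, 1, R3, (0, 1))
(3, 2, R3, (0, 1))
(3, 3, R3, (0, 1))
(5, 0, R2, (0, 1))
(8, 0, R3, (0, 1))
(8, 0, R4, (0, 1))
(8, 1, R3, (0, 1))
(8, 2, R3, (0, 1))
(8, 3, R3, (0, 1))
(10, 0, R2, (0, 1))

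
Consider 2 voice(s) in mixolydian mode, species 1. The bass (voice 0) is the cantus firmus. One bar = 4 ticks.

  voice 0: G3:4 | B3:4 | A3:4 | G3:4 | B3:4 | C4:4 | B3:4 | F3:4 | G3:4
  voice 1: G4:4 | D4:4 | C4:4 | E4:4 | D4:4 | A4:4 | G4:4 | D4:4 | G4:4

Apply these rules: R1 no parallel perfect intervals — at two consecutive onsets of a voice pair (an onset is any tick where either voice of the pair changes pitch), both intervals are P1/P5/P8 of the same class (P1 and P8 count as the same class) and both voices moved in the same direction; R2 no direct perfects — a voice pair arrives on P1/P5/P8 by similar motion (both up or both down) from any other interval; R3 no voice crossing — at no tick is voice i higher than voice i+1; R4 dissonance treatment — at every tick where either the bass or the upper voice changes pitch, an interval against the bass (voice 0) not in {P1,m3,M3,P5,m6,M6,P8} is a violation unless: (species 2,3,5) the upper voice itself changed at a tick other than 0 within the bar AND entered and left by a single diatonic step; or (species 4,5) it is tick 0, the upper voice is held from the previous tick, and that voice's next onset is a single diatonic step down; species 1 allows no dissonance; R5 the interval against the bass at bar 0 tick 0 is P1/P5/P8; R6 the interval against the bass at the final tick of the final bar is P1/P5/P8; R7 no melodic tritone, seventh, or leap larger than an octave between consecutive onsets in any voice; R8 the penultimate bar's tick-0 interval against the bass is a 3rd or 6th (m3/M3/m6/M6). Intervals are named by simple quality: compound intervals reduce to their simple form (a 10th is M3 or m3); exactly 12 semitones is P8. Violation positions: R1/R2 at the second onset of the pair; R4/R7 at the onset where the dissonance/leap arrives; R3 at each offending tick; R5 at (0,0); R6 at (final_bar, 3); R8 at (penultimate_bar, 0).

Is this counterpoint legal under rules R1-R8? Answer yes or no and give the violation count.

No (2 violations)

bar 0: v0=G3 v1=G4 (P8)
bar 1: v0=B3 v1=D4 (m3)
bar 2: v0=A3 v1=C4 (m3)
bar 3: v0=G3 v1=E4 (M6)
bar 4: v0=B3 v1=D4 (m3)
bar 5: v0=C4 v1=A4 (M6)
bar 6: v0=B3 v1=G4 (m6)
bar 7: v0=F3 v1=D4 (M6)
bar 8: v0=G3 v1=G4 (P8)
  R7 @ bar7.0: B3->F3 leap 6st
  R2 @ bar8.0: F3/D4 M6 -> G3/G4 P8 similar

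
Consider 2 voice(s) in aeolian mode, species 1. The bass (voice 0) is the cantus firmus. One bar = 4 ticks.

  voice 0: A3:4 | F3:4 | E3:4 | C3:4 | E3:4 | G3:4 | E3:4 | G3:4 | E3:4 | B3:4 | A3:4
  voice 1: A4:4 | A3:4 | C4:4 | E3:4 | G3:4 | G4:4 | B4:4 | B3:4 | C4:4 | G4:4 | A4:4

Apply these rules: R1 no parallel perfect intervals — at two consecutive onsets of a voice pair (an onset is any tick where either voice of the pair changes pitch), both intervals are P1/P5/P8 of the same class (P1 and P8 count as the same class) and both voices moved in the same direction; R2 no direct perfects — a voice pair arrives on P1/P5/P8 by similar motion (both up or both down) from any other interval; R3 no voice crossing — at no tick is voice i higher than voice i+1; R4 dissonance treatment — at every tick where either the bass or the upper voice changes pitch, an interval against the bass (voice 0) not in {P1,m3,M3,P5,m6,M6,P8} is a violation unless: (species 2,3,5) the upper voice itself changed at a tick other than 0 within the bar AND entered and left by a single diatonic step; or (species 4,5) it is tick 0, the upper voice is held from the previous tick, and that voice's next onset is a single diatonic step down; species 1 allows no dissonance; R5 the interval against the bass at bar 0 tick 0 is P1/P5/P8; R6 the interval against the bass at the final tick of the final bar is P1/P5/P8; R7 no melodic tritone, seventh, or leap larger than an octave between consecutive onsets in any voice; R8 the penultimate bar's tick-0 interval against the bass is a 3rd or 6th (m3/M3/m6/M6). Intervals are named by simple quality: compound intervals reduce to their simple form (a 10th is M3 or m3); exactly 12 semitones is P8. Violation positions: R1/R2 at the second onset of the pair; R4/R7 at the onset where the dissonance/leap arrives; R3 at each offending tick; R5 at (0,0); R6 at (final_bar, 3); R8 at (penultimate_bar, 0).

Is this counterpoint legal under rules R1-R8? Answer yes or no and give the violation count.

No (1 violations)

bar 0: v0=A3 v1=A4 (P8)
bar 1: v0=F3 v1=A3 (M3)
bar 2: v0=E3 v1=C4 (m6)
bar 3: v0=C3 v1=E3 (M3)
bar 4: v0=E3 v1=G3 (m3)
bar 5: v0=G3 v1=G4 (P8)
bar 6: v0=E3 v1=B4 (P5)
bar 7: v0=G3 v1=B3 (M3)
bar 8: v0=E3 v1=C4 (m6)
bar 9: v0=B3 v1=G4 (m6)
bar 10: v0=A3 v1=A4 (P8)
  R2 @ bar5.0: E3/G3 m3 -> G3/G4 P8 similar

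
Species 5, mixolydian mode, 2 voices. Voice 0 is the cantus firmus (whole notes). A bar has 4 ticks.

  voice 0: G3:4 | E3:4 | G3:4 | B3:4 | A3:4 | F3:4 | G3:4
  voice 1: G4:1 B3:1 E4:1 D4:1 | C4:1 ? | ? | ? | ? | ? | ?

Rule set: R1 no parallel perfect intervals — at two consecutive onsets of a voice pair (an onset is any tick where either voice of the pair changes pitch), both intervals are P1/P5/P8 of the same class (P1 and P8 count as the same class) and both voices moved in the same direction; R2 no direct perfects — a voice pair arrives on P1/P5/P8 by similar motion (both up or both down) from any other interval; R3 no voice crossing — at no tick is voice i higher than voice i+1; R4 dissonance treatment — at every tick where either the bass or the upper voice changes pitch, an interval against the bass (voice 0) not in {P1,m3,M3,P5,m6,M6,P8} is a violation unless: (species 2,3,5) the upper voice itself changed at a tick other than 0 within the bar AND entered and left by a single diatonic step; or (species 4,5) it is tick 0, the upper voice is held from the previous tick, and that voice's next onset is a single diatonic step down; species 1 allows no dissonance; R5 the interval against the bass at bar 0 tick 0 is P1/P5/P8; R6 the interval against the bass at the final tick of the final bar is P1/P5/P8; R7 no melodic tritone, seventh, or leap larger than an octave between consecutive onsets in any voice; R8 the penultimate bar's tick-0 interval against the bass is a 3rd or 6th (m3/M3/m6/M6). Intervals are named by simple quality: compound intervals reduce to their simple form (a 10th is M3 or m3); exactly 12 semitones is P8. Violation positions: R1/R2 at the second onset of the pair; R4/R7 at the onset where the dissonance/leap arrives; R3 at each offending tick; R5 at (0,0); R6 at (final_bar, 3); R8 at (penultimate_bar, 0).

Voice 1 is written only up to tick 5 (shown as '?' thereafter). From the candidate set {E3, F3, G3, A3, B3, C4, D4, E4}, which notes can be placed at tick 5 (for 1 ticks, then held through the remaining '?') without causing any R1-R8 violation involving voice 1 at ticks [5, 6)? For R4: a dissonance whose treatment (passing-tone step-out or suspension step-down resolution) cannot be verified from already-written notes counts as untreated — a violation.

{B3, C4, E3, E4, G3}

E3: legal
F3: violates R4
G3: legal
A3: violates R4
B3: legal
C4: legal
D4: violates R4
E4: legal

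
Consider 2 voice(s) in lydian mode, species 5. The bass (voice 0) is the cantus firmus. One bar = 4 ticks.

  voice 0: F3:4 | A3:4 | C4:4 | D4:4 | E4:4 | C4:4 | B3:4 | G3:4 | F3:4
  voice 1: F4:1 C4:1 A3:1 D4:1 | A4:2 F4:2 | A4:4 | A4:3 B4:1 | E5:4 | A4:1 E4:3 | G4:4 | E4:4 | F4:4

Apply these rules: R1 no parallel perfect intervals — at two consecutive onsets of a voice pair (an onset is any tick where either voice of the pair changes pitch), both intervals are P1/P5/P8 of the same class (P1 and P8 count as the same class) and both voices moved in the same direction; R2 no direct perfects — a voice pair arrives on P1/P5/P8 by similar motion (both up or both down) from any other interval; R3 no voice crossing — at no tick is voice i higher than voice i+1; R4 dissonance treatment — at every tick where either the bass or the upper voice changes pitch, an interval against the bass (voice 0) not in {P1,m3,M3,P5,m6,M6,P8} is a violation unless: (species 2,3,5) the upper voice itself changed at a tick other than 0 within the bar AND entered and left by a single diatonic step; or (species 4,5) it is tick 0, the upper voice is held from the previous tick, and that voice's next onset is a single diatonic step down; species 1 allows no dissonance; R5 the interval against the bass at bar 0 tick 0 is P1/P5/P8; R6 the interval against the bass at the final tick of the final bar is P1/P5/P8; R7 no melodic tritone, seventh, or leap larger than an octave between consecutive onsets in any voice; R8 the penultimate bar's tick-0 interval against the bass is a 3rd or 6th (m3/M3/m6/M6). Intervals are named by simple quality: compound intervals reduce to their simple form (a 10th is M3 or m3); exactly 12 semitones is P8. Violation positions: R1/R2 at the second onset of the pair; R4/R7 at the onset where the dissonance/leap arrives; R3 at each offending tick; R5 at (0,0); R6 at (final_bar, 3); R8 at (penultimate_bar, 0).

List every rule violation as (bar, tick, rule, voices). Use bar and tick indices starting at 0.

(1, 0, R2, (0, 1))
(4, 0, R2, (0, 1))

bar 0: v0=F3 v1=F4 downbeat P8
bar 1: v0=A3 v1=A4 downbeat P8
bar 2: v0=C4 v1=A4 downbeat M6
bar 3: v0=D4 v1=A4 downbeat P5
bar 4: v0=E4 v1=E5 downbeat P8
bar 5: v0=C4 v1=A4 downbeat M6
bar 6: v0=B3 v1=G4 downbeat m6
bar 7: v0=G3 v1=E4 downbeat M6
bar 8: v0=F3 v1=F4 downbeat P8
  -> R2 @ bar 1 tick 0 v(0, 1): F3/D4 M6 -> A3/A4 P8 similar
  -> R2 @ bar 4 tick 0 v(0, 1): D4/B4 M6 -> E4/E5 P8 similar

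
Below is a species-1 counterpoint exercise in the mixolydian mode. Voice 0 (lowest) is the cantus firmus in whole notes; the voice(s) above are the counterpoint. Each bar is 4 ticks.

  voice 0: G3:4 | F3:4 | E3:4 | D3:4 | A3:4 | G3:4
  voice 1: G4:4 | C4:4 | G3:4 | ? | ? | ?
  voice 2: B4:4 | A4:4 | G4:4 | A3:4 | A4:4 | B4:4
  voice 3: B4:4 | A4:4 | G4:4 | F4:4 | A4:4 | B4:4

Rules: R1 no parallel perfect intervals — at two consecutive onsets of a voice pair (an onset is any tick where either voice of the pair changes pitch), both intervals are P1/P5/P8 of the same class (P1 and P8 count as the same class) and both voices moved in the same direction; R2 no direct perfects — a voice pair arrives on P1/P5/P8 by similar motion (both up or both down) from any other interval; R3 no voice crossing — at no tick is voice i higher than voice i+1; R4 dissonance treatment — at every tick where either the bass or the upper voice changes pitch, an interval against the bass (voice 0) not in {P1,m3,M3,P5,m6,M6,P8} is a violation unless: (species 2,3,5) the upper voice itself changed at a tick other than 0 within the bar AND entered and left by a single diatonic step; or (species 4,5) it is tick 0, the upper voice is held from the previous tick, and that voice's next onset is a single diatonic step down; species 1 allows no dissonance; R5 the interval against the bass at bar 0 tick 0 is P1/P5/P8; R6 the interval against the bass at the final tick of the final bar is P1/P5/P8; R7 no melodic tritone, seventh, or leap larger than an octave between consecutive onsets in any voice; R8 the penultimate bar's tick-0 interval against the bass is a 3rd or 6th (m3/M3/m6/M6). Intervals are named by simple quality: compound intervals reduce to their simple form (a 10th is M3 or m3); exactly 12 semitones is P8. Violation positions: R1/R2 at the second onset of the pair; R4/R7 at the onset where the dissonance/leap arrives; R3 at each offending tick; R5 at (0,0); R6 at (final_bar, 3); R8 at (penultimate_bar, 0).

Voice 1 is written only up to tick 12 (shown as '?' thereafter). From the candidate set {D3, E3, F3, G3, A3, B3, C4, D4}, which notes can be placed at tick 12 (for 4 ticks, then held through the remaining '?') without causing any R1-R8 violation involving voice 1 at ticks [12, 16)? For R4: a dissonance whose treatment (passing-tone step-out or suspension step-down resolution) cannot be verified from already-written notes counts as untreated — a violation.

{A3}

D3: violates R2
E3: violates R4
F3: violates R1
G3: violates R4
A3: legal
B3: violates R3
C4: violates R3,R4
D4: violates R3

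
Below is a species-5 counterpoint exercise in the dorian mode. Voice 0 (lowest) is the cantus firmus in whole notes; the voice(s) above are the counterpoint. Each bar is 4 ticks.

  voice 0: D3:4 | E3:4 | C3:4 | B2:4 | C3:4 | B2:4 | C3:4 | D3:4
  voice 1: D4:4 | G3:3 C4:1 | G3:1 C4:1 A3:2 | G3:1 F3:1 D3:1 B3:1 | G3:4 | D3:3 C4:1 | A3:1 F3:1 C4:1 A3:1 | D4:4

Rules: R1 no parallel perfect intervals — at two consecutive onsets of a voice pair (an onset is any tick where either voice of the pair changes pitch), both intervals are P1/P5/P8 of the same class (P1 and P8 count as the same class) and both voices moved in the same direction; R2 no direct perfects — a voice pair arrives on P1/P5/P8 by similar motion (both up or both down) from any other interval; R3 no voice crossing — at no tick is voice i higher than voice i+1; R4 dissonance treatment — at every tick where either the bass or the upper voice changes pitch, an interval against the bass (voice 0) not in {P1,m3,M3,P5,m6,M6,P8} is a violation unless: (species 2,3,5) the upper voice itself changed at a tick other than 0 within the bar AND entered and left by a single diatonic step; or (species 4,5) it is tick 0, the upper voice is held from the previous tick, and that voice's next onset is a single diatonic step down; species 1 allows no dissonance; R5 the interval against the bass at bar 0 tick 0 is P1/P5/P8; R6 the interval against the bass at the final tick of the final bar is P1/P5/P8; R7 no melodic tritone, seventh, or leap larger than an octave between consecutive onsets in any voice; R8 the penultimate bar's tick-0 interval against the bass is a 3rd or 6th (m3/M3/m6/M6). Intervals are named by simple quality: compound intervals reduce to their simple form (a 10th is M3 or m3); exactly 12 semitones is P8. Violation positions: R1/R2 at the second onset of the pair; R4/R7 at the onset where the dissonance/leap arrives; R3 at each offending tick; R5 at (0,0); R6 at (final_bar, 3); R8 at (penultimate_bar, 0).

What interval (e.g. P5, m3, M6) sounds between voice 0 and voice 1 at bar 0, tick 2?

P8

voice 0=D3 voice 1=D4 -> P8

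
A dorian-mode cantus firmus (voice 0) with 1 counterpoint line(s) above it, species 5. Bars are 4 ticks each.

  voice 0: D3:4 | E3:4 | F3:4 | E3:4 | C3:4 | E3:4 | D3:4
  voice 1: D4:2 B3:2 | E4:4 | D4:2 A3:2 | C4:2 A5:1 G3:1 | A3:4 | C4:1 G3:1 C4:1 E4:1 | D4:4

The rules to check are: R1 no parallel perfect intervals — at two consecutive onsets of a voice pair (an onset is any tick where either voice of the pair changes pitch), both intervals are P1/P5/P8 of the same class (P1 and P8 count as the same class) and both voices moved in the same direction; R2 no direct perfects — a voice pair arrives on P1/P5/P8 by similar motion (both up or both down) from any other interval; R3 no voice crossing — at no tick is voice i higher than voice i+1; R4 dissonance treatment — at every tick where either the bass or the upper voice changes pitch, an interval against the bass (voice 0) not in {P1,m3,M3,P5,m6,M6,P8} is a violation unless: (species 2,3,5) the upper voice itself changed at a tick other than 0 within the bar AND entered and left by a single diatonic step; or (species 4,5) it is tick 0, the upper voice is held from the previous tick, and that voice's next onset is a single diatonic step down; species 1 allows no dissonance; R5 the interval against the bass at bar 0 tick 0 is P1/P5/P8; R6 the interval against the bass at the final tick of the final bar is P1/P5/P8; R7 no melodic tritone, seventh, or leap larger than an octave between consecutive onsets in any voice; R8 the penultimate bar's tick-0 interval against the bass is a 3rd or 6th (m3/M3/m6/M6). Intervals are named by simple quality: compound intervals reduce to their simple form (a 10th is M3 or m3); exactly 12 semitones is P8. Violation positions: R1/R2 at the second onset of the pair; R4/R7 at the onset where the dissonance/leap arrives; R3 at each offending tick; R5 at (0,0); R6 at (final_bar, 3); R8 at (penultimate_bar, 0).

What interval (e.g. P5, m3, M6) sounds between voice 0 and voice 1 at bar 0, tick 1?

P8

voice 0=D3 voice 1=D4 -> P8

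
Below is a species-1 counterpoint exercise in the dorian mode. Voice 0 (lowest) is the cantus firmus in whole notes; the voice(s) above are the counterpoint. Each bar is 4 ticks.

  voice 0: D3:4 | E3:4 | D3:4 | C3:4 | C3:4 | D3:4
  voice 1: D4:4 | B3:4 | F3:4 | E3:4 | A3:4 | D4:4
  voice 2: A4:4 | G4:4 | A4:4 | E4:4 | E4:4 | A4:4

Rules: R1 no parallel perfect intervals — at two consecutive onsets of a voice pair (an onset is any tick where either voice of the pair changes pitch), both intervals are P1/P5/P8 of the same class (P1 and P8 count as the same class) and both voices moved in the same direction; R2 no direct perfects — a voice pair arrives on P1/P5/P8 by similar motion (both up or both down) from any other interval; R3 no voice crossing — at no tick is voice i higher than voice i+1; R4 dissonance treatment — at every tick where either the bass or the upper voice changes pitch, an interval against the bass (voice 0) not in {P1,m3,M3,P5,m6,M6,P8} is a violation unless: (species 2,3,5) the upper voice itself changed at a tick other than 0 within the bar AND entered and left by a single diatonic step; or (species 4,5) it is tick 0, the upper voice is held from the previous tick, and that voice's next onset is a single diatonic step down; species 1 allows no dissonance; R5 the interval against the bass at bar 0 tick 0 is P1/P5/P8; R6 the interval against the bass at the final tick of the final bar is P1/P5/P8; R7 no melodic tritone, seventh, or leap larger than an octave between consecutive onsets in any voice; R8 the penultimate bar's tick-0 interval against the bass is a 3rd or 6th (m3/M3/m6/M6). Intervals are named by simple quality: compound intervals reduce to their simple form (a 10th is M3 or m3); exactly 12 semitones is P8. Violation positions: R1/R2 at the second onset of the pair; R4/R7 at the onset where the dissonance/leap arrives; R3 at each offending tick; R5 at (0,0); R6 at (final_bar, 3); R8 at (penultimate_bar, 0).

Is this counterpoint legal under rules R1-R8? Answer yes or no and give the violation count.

No (5 violations)

bar 0: v0=D3 v1=D4 v2=A4 (P5)
bar 1: v0=E3 v1=B3 v2=G4 (m3)
bar 2: v0=D3 v1=F3 v2=A4 (P5)
bar 3: v0=C3 v1=E3 v2=E4 (M3)
bar 4: v0=C3 v1=A3 v2=E4 (M3)
bar 5: v0=D3 v1=D4 v2=A4 (P5)
  R7 @ bar2.0: B3->F3 leap 6st
  R2 @ bar3.0: F3/A4 M3 -> E3/E4 P8 similar
  R1 @ bar5.0: A3/E4 P5 -> D4/A4 P5 similar
  R2 @ bar5.0: C3/A3 M6 -> D3/D4 P8 similar
  R2 @ bar5.0: C3/E4 M3 -> D3/A4 P5 similar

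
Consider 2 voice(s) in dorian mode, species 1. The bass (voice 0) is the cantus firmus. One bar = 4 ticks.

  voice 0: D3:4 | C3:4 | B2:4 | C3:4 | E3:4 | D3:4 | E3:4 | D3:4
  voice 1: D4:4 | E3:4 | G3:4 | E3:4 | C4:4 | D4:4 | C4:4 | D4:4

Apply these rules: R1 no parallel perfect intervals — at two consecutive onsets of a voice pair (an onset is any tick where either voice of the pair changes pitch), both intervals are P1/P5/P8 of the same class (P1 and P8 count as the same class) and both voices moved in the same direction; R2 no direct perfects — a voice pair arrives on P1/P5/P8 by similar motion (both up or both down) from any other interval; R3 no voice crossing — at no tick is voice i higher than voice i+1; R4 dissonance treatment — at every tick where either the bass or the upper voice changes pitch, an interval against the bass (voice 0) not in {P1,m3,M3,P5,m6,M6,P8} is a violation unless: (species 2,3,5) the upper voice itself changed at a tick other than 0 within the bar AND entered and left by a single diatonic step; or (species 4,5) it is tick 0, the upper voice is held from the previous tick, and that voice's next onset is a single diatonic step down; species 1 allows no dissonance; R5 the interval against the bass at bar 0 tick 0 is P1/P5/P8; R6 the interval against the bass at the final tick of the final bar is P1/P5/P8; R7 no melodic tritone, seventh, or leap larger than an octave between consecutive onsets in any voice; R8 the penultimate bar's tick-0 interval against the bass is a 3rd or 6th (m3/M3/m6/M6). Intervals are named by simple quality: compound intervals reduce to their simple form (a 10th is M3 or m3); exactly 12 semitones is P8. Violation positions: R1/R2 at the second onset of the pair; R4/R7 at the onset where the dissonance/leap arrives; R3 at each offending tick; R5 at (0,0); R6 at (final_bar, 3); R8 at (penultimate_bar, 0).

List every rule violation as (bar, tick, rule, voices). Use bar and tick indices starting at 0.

bar 0: v0=D3 v1=D4 downbeat P8
bar 1: v0=C3 v1=E3 downbeat M3
bar 2: v0=B2 v1=G3 downbeat m6
bar 3: v0=C3 v1=E3 downbeat M3
bar 4: v0=E3 v1=C4 downbeat m6
bar 5: v0=D3 v1=D4 downbeat P8
bar 6: v0=E3 v1=C4 downbeat m6
bar 7: v0=D3 v1=D4 downbeat P8
  -> R7 @ bar 1 tick 0 v(1,): D4->E3 leap 10st

(1, 0, R7, (1,))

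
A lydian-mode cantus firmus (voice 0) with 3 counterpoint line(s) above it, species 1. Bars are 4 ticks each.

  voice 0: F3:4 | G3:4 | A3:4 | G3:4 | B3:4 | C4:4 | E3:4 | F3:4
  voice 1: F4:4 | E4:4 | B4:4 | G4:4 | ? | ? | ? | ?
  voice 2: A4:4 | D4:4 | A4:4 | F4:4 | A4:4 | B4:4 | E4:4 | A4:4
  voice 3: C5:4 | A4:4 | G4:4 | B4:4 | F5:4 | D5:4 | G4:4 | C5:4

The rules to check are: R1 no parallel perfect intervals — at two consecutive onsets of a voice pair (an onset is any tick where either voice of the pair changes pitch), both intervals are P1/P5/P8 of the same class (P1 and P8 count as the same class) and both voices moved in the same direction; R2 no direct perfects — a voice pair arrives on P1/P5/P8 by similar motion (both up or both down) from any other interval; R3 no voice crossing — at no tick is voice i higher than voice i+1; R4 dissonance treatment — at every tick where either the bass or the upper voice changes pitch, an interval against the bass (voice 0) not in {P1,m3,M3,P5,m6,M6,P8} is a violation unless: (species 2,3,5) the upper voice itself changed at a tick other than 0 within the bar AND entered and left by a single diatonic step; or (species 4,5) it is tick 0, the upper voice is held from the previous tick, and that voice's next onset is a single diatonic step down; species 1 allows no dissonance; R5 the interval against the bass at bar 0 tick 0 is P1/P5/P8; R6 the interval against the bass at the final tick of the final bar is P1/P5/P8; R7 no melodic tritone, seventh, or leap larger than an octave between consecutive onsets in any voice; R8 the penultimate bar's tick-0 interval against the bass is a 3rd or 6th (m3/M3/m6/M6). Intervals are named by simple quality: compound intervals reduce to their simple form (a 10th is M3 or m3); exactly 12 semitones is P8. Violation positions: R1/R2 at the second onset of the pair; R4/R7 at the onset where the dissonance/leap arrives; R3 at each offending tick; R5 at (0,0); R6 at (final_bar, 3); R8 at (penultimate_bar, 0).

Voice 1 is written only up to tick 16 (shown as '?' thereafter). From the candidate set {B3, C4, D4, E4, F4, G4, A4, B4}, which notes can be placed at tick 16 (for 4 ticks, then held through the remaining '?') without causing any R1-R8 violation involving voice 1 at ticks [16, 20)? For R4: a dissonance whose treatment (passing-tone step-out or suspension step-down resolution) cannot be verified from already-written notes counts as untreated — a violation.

{B3, D4, G4}

B3: legal
C4: violates R4
D4: legal
E4: violates R4
F4: violates R4
G4: legal
A4: violates R2,R4
B4: violates R1,R3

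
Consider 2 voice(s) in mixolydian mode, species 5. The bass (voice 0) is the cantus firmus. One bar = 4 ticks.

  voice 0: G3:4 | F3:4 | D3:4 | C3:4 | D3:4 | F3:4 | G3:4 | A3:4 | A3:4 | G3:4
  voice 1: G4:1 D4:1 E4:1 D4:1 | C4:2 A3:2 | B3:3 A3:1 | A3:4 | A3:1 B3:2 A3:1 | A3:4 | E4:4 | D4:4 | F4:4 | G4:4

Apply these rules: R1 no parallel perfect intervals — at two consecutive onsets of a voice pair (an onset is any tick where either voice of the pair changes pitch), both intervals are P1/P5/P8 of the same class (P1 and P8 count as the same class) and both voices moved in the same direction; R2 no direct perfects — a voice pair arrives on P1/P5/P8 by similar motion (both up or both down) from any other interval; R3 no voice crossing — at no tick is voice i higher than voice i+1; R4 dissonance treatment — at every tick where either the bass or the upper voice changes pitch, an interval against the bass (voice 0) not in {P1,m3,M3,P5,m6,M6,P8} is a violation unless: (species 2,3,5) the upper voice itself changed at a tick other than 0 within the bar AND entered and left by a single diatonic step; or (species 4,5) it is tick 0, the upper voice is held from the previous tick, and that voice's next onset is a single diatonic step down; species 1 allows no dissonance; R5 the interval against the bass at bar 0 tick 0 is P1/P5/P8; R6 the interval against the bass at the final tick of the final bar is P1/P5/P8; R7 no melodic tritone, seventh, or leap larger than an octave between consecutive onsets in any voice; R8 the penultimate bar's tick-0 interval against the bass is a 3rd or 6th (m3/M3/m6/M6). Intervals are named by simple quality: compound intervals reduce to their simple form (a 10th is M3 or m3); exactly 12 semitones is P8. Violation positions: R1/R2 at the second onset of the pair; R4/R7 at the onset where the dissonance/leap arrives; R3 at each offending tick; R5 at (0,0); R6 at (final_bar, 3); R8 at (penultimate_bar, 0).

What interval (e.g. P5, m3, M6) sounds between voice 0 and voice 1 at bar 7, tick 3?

voice 0=A3 voice 1=D4 -> P4

P4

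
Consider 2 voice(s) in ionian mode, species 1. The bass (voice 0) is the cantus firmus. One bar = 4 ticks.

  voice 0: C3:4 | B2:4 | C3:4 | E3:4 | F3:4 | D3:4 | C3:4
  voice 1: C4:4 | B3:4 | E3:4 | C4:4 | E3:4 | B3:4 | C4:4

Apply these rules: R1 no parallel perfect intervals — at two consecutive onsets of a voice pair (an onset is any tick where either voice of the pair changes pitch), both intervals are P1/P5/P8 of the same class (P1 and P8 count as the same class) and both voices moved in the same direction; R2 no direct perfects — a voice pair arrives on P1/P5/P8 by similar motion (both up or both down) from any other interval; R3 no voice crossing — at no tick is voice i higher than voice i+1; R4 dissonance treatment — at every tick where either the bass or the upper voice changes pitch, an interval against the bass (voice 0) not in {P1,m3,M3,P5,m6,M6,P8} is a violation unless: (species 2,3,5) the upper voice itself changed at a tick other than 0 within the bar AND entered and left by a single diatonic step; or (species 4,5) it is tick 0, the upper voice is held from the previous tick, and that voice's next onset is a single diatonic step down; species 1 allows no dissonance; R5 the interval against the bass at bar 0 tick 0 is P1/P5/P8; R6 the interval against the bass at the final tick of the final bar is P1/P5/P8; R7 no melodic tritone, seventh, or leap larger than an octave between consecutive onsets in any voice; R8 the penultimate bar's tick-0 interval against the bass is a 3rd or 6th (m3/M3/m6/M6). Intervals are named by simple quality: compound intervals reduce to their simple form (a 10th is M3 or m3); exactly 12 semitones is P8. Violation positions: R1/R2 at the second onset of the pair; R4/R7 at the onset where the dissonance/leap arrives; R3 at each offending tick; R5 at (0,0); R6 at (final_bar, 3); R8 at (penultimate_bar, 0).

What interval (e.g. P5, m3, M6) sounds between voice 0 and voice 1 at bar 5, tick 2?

M6

voice 0=D3 voice 1=B3 -> M6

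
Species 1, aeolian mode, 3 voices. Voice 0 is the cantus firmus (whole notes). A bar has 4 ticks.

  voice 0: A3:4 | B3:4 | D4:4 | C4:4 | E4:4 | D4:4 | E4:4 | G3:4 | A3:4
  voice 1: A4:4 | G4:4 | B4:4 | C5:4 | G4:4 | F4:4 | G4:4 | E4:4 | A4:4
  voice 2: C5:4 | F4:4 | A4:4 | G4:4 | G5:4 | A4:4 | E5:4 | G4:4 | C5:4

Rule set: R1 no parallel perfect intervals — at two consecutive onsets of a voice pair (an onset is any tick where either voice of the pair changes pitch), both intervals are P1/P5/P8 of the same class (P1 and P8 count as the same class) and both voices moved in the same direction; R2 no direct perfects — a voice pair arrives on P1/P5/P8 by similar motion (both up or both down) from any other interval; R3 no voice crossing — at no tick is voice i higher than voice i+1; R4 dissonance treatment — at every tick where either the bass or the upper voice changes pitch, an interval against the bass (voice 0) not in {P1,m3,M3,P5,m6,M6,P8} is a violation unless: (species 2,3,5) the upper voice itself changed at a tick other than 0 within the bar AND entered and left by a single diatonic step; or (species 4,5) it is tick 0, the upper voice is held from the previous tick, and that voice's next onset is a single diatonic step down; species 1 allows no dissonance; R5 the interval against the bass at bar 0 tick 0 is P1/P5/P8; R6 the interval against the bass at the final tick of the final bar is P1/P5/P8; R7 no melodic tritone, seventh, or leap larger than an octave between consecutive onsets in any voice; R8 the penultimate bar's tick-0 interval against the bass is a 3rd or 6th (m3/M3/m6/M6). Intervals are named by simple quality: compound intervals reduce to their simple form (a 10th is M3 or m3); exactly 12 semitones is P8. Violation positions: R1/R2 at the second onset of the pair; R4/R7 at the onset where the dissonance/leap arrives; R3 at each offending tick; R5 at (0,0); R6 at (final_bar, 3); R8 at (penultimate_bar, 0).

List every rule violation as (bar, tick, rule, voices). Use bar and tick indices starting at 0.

(0, 0, R5, (0, 2))
(1, 0, R3, (1, 2))
(1, 0, R4, (0, 2))
(1, 1, R3, (1, 2))
(1, 2, R3, (1, 2))
(1, 3, R3, (1, 2))
(2, 0, R2, (0, 2))
(2, 0, R3, (1, 2))
(2, 1, R3, (1, 2))
(2, 2, R3, (1, 2))
(2, 3, R3, (1, 2))
(3, 0, R1, (0, 2))
(3, 0, R3, (1, 2))
(3, 1, R3, (1, 2))
(3, 2, R3, (1, 2))
(3, 3, R3, (1, 2))
(5, 0, R2, (0, 2))
(5, 0, R7, (2,))
(6, 0, R2, (0, 2))
(7, 0, R1, (0, 2))
(7, 0, R8, (0, 2))
(8, 0, R2, (0, 1))
(8, 3, R6, (0, 2))

bar 0: v0=A3 v1=A4 v2=C5 downbeat m3
bar 1: v0=B3 v1=G4 v2=F4 downbeat TT
bar 2: v0=D4 v1=B4 v2=A4 downbeat P5
bar 3: v0=C4 v1=C5 v2=G4 downbeat P5
bar 4: v0=E4 v1=G4 v2=G5 downbeat m3
bar 5: v0=D4 v1=F4 v2=A4 downbeat P5
bar 6: v0=E4 v1=G4 v2=E5 downbeat P8
bar 7: v0=G3 v1=E4 v2=G4 downbeat P8
bar 8: v0=A3 v1=A4 v2=C5 downbeat m3
  -> R5 @ bar 0 tick 0 v(0, 2): opens on m3
  -> R3 @ bar 1 tick 0 v(1, 2): G4 above F4
  -> R4 @ bar 1 tick 0 v(0, 2): B3/F4 TT untreated
  -> R3 @ bar 1 tick 1 v(1, 2): G4 above F4
  -> R3 @ bar 1 tick 2 v(1, 2): G4 above F4
  -> R3 @ bar 1 tick 3 v(1, 2): G4 above F4
  -> R2 @ bar 2 tick 0 v(0, 2): B3/F4 TT -> D4/A4 P5 similar
  -> R3 @ bar 2 tick 0 v(1, 2): B4 above A4
  -> R3 @ bar 2 tick 1 v(1, 2): B4 above A4
  -> R3 @ bar 2 tick 2 v(1, 2): B4 above A4
  -> R3 @ bar 2 tick 3 v(1, 2): B4 above A4
  -> R1 @ bar 3 tick 0 v(0, 2): D4/A4 P5 -> C4/G4 P5 similar
  -> R3 @ bar 3 tick 0 v(1, 2): C5 above G4
  -> R3 @ bar 3 tick 1 v(1, 2): C5 above G4
  -> R3 @ bar 3 tick 2 v(1, 2): C5 above G4
  -> R3 @ bar 3 tick 3 v(1, 2): C5 above G4
  -> R2 @ bar 5 tick 0 v(0, 2): E4/G5 m3 -> D4/A4 P5 similar
  -> R7 @ bar 5 tick 0 v(2,): G5->A4 leap 10st
  -> R2 @ bar 6 tick 0 v(0, 2): D4/A4 P5 -> E4/E5 P8 similar
  -> R1 @ bar 7 tick 0 v(0, 2): E4/E5 P8 -> G3/G4 P8 similar
  -> R8 @ bar 7 tick 0 v(0, 2): penult P8 not 3rd/6th
  -> R2 @ bar 8 tick 0 v(0, 1): G3/E4 M6 -> A3/A4 P8 similar
  -> R6 @ bar 8 tick 3 v(0, 2): closes on m3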